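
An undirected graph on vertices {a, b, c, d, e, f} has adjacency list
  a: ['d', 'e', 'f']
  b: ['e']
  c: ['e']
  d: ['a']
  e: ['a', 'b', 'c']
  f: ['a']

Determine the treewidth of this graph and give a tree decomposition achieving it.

Treewidth 1.
Bags: B1 = {a, e}  B2 = {b, e}  B3 = {c, e}  B4 = {a, f}  B5 = {a, d}
Tree: B1–B2, B1–B3, B1–B4, B1–B5

Every bag has size at most 2, so the width is 2 − 1 = 1 and tw(G) ≤ 1. G has an edge, so its treewidth is at least 1. Therefore the treewidth is 1.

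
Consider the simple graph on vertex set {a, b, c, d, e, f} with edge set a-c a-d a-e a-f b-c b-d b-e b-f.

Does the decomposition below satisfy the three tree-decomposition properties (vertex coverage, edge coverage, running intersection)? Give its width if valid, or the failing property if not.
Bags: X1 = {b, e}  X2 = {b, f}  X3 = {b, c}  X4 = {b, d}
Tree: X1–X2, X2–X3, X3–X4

No — vertex a appears in no bag.

A tree decomposition must satisfy three properties: every vertex lies in some bag; for every edge, both endpoints lie together in some bag; and for every vertex, the bags containing it form a connected subtree. Here vertex a appears in no bag, so the decomposition is invalid.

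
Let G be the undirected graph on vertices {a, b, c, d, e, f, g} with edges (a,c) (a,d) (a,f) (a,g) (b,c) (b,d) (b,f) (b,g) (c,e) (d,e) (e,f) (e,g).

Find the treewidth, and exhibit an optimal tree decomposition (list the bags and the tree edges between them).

The largest bag has 4 vertices, giving width 3; this decomposition certifies tw(G) ≤ 3. For the lower bound: the 4 vertex sets {c,e}, {b,f}, {a}, {d} are disjoint, each induces a connected subgraph, and every pair is joined by at least one edge of G. Contracting each set to a single vertex therefore yields K_{4} as a minor, and since treewidth is minor-monotone, tw(G) ≥ tw(K_{4}) = 3. Hence tw(G) = 3 exactly.

Treewidth 3.
One optimal decomposition is:
Bags: B1 = {a, b, c, e}  B2 = {a, b, e, f}  B3 = {a, b, d, e}  B4 = {a, b, e, g}
Tree: B1–B2, B2–B3, B3–B4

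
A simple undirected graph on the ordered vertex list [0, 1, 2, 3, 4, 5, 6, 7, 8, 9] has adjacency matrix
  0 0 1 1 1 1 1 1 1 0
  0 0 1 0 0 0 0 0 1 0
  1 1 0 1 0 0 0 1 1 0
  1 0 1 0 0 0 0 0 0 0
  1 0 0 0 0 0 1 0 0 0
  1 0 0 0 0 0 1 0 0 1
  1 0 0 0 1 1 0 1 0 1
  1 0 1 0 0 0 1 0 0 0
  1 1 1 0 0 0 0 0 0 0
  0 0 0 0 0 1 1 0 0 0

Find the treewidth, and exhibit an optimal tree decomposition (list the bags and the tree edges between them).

The largest bag has 3 vertices, giving width 2; this decomposition certifies tw(G) ≤ 2. For the lower bound, the 3 vertices {0, 2, 8} are pairwise adjacent, and any tree decomposition puts a clique entirely inside one bag — forcing width ≥ 2. The upper and lower bounds meet at 2, so that is the treewidth.

Treewidth 2.
One such decomposition:
Bags: B1 = {0, 2, 7}  B2 = {0, 6, 7}  B3 = {0, 4, 6}  B4 = {0, 5, 6}  B5 = {5, 6, 9}  B6 = {0, 2, 8}  B7 = {1, 2, 8}  B8 = {0, 2, 3}
Tree: B1–B2, B2–B3, B2–B4, B4–B5, B1–B6, B6–B7, B1–B8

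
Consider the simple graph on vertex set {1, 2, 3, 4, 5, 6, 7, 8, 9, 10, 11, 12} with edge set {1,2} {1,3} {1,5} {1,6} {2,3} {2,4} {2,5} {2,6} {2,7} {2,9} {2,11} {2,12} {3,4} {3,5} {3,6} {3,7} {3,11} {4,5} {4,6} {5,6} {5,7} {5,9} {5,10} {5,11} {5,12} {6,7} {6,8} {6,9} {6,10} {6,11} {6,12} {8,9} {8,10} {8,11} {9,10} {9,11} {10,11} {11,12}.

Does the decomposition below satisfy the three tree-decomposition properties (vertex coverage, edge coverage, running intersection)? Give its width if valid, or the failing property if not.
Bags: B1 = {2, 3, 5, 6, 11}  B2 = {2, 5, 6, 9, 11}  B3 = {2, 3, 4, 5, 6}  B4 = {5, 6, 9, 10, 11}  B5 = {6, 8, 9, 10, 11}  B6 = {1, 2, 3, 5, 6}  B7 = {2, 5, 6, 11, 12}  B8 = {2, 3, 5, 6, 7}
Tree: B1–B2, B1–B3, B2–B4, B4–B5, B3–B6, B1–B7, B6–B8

Checking the three conditions: (i) the bags cover all of {1, 2, 3, 4, 5, 6, 7, 8, 9, 10, 11, 12}; (ii) for each edge, some bag contains both endpoints; (iii) the bags containing any fixed vertex form a subtree. All hold, so the decomposition is valid with width 5 − 1 = 4.

Yes; width 4.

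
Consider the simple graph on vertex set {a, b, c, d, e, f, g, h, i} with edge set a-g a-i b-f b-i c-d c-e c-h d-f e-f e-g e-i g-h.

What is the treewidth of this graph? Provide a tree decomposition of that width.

Every bag has size at most 4, so the width is 4 − 1 = 3 and tw(G) ≤ 3. For the lower bound: the 4 vertex sets {b,d,f}, {c}, {e}, {a,g,h,i} are disjoint, each induces a connected subgraph, and every pair is joined by at least one edge of G. Contracting each set to a single vertex therefore yields K_{4} as a minor, and since treewidth is minor-monotone, tw(G) ≥ tw(K_{4}) = 3. The upper and lower bounds meet at 3, so that is the treewidth.

Treewidth 3.
One optimal decomposition is:
Bags: B1 = {b, c, d, f}  B2 = {b, c, e, f}  B3 = {b, c, e, i}  B4 = {c, e, h, i}  B5 = {e, g, h, i}  B6 = {a, g, h, i}
Tree: B1–B2, B2–B3, B3–B4, B4–B5, B5–B6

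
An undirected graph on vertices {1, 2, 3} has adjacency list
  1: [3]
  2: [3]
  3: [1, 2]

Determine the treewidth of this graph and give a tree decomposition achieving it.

The largest bag has 2 vertices, giving width 1; this decomposition certifies tw(G) ≤ 1. Since G has at least one edge (e.g. 3–1), it is not an edgeless graph, so tw(G) ≥ 1. Therefore the treewidth is 1.

Treewidth 1.
Bags: B1 = {1, 3}  B2 = {2, 3}
Tree: B1–B2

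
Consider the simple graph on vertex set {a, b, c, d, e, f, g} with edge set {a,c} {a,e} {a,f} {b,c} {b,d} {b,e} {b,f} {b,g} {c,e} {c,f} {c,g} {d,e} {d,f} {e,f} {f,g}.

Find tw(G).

3

A width-3 tree decomposition is:
Bags: B1 = {b, c, e, f}  B2 = {b, d, e, f}  B3 = {b, c, f, g}  B4 = {a, c, e, f}
Tree: B1–B2, B1–B3, B1–B4
Every bag has size at most 4, so the width is 4 − 1 = 3 and tw(G) ≤ 3. Conversely, {a, c, e, f} is a clique of size 4, and the vertices of any clique must share a bag in every tree decomposition; so some bag has ≥ 4 vertices and tw(G) ≥ 3. Combining the bounds, tw(G) = 3.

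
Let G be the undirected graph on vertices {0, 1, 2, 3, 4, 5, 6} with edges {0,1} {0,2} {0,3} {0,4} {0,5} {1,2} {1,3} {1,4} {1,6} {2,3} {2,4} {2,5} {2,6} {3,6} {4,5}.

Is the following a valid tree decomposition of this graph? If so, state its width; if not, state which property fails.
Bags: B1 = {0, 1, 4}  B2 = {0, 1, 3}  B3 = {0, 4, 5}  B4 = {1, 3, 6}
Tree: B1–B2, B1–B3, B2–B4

A tree decomposition must satisfy three properties: every vertex lies in some bag; for every edge, both endpoints lie together in some bag; and for every vertex, the bags containing it form a connected subtree. Here vertex 2 appears in no bag, so the decomposition is invalid.

No — vertex 2 appears in no bag.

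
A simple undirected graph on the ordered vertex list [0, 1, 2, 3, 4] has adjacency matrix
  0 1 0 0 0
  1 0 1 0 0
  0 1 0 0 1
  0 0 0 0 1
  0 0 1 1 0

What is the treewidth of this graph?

1

A width-1 tree decomposition is:
Bags: B1 = {3, 4}  B2 = {2, 4}  B3 = {1, 2}  B4 = {0, 1}
Tree: B1–B2, B2–B3, B3–B4
The largest bag has 2 vertices, giving width 1; this decomposition certifies tw(G) ≤ 1. Since G has at least one edge (e.g. 3–4), it is not an edgeless graph, so tw(G) ≥ 1. Therefore the treewidth is 1.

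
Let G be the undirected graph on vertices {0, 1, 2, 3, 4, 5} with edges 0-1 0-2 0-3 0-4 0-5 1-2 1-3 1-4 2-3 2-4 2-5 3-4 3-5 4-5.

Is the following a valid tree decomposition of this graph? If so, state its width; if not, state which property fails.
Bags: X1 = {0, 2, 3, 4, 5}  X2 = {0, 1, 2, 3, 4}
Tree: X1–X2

Yes; width 4.

Checking the three conditions: (i) the bags cover all of {0, 1, 2, 3, 4, 5}; (ii) for each edge, some bag contains both endpoints; (iii) the bags containing any fixed vertex form a subtree. All hold, so the decomposition is valid with width 5 − 1 = 4.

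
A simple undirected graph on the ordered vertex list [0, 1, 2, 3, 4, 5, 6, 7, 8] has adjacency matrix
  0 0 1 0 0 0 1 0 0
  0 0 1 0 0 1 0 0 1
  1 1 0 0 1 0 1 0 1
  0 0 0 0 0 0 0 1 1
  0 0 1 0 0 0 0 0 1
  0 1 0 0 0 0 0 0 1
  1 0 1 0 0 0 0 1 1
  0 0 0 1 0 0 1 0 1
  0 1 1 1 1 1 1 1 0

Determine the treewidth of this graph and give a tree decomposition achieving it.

Every bag has size at most 3, so the width is 3 − 1 = 2 and tw(G) ≤ 2. For the lower bound, the 3 vertices {0, 2, 6} are pairwise adjacent, and any tree decomposition puts a clique entirely inside one bag — forcing width ≥ 2. The upper and lower bounds meet at 2, so that is the treewidth.

Treewidth 2.
Bags: B1 = {1, 2, 8}  B2 = {2, 4, 8}  B3 = {2, 6, 8}  B4 = {6, 7, 8}  B5 = {1, 5, 8}  B6 = {0, 2, 6}  B7 = {3, 7, 8}
Tree: B1–B2, B1–B3, B3–B4, B1–B5, B3–B6, B4–B7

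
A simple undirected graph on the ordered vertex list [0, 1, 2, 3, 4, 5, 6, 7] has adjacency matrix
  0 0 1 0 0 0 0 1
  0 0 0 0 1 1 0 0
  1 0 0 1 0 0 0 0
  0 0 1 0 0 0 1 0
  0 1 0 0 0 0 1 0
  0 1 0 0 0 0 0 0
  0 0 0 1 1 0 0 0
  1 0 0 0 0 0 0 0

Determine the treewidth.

1

A width-1 tree decomposition is:
Bags: B1 = {1, 5}  B2 = {1, 4}  B3 = {4, 6}  B4 = {3, 6}  B5 = {2, 3}  B6 = {0, 2}  B7 = {0, 7}
Tree: B1–B2, B2–B3, B3–B4, B4–B5, B5–B6, B6–B7
Each bag holds 2 vertices, so the decomposition has width 1, which upper-bounds the treewidth. G has an edge, so its treewidth is at least 1. Combining the bounds, tw(G) = 1.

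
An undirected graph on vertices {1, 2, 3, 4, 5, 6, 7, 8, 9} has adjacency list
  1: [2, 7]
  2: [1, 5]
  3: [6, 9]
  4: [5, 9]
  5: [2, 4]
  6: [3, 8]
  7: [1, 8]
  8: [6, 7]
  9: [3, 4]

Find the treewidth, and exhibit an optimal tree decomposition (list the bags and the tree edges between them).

Each bag holds 3 vertices, so the decomposition has width 2, which upper-bounds the treewidth. The edges 4–9–3–6–8–7–1–2–5–4 form a cycle, so G is not a tree and its treewidth is at least 2. Hence tw(G) = 2 exactly.

Treewidth 2.
One such decomposition:
Bags: B1 = {3, 4, 9}  B2 = {3, 4, 6}  B3 = {4, 6, 8}  B4 = {4, 7, 8}  B5 = {1, 4, 7}  B6 = {1, 2, 4}  B7 = {2, 4, 5}
Tree: B1–B2, B2–B3, B3–B4, B4–B5, B5–B6, B6–B7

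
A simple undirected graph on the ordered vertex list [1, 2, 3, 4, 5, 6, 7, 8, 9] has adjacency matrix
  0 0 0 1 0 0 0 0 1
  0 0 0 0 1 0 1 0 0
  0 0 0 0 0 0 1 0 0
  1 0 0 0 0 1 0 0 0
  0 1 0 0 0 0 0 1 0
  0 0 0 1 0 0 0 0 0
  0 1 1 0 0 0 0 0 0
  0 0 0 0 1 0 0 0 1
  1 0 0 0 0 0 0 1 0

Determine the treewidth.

A width-1 tree decomposition is:
Bags: B1 = {3, 7}  B2 = {2, 7}  B3 = {2, 5}  B4 = {5, 8}  B5 = {8, 9}  B6 = {1, 9}  B7 = {1, 4}  B8 = {4, 6}
Tree: B1–B2, B2–B3, B3–B4, B4–B5, B5–B6, B6–B7, B7–B8
Every bag has size at most 2, so the width is 2 − 1 = 1 and tw(G) ≤ 1. G has an edge, so its treewidth is at least 1. Therefore the treewidth is 1.

1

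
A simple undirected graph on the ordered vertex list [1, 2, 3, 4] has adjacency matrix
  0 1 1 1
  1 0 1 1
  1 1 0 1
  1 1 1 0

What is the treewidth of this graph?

A width-3 tree decomposition is:
Bags: B1 = {1, 2, 3, 4}
Tree: (single bag)
With just one bag of size 4, the width is 4 − 1 = 3, so tw(G) ≤ 3. For the lower bound, the 4 vertices {1, 2, 3, 4} are pairwise adjacent, and any tree decomposition puts a clique entirely inside one bag — forcing width ≥ 3. Combining the bounds, tw(G) = 3.

3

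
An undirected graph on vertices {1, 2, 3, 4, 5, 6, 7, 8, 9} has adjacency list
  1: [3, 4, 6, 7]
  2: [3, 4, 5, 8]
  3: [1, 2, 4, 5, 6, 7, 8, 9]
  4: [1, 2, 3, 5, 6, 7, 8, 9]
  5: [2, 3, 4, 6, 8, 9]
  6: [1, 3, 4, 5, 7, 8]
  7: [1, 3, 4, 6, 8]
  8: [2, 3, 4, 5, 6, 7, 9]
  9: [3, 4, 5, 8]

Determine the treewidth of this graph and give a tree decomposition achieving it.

Every bag has size at most 5, so the width is 5 − 1 = 4 and tw(G) ≤ 4. On the other hand G contains the 5-clique {3, 4, 5, 8, 9}. A clique must lie in a single bag of any decomposition, so no decomposition can have width below 4. The upper and lower bounds meet at 4, so that is the treewidth.

Treewidth 4.
One optimal decomposition is:
Bags: B1 = {3, 4, 6, 7, 8}  B2 = {3, 4, 5, 6, 8}  B3 = {3, 4, 5, 8, 9}  B4 = {2, 3, 4, 5, 8}  B5 = {1, 3, 4, 6, 7}
Tree: B1–B2, B2–B3, B2–B4, B1–B5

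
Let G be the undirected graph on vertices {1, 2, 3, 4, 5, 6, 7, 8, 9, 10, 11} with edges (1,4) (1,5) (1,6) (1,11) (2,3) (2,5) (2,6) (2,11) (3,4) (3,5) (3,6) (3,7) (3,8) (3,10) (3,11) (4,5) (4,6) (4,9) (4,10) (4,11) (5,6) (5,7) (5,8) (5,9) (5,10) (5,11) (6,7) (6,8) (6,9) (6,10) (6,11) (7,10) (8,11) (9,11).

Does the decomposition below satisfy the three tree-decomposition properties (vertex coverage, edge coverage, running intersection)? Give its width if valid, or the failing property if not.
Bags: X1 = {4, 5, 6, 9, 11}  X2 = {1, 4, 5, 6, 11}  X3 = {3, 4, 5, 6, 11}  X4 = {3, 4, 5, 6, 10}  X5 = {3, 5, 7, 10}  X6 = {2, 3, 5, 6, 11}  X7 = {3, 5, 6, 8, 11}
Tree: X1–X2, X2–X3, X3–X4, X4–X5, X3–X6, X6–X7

No — edge (6,7) lies in no bag.

A tree decomposition must satisfy three properties: every vertex lies in some bag; for every edge, both endpoints lie together in some bag; and for every vertex, the bags containing it form a connected subtree. Here edge (6,7) lies in no bag, so the decomposition is invalid.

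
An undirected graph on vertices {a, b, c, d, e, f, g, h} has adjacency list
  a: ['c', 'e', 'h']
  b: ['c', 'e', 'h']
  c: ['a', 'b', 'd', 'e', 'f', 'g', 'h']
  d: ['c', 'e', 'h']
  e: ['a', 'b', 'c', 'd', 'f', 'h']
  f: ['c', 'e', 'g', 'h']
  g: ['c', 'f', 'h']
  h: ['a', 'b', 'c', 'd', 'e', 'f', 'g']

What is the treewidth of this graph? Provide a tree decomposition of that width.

The largest bag has 4 vertices, giving width 3; this decomposition certifies tw(G) ≤ 3. On the other hand G contains the 4-clique {c, f, g, h}. A clique must lie in a single bag of any decomposition, so no decomposition can have width below 3. Combining the bounds, tw(G) = 3.

Treewidth 3.
Bags: B1 = {b, c, e, h}  B2 = {c, e, f, h}  B3 = {c, d, e, h}  B4 = {a, c, e, h}  B5 = {c, f, g, h}
Tree: B1–B2, B2–B3, B3–B4, B2–B5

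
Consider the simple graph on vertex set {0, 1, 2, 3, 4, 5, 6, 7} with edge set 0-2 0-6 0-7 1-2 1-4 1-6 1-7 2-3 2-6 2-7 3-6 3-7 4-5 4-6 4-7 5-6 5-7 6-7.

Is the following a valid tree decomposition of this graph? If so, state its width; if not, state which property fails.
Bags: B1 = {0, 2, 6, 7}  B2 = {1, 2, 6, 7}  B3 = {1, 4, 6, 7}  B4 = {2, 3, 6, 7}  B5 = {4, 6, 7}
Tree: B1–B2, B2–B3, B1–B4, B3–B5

A tree decomposition must satisfy three properties: every vertex lies in some bag; for every edge, both endpoints lie together in some bag; and for every vertex, the bags containing it form a connected subtree. Here vertex 5 appears in no bag, so the decomposition is invalid.

No — vertex 5 appears in no bag.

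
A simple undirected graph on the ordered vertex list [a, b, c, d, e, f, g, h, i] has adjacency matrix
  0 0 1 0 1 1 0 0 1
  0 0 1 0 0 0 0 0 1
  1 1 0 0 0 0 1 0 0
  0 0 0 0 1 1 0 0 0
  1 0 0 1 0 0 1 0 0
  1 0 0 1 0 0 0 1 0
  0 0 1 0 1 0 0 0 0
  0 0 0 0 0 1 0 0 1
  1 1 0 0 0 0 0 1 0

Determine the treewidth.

A width-3 tree decomposition is:
Bags: B1 = {b, c, e, g}  B2 = {a, b, c, e}  B3 = {a, b, e, i}  B4 = {a, d, e, i}  B5 = {a, d, f, i}  B6 = {d, f, h, i}
Tree: B1–B2, B2–B3, B3–B4, B4–B5, B5–B6
Each bag holds 4 vertices, so the decomposition has width 3, which upper-bounds the treewidth. For the lower bound: the 4 vertex sets {b,c,g}, {e}, {a}, {d,f,h,i} are disjoint, each induces a connected subgraph, and every pair is joined by at least one edge of G. Contracting each set to a single vertex therefore yields K_{4} as a minor, and since treewidth is minor-monotone, tw(G) ≥ tw(K_{4}) = 3. The upper and lower bounds meet at 3, so that is the treewidth.

3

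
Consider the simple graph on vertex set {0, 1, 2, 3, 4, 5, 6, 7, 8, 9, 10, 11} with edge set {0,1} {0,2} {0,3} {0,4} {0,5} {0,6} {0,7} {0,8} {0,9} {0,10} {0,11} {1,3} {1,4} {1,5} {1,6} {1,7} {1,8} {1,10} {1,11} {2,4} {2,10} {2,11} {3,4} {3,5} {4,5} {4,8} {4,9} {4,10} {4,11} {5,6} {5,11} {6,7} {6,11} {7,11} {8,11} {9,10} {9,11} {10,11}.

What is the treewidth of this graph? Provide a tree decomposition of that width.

Treewidth 4.
One optimal decomposition is:
Bags: B1 = {0, 4, 9, 10, 11}  B2 = {0, 1, 4, 10, 11}  B3 = {0, 1, 4, 5, 11}  B4 = {0, 1, 5, 6, 11}  B5 = {0, 1, 4, 8, 11}  B6 = {0, 2, 4, 10, 11}  B7 = {0, 1, 6, 7, 11}  B8 = {0, 1, 3, 4, 5}
Tree: B1–B2, B2–B3, B3–B4, B3–B5, B2–B6, B4–B7, B3–B8

Every bag has size at most 5, so the width is 5 − 1 = 4 and tw(G) ≤ 4. For the lower bound, the 5 vertices {0, 1, 4, 8, 11} are pairwise adjacent, and any tree decomposition puts a clique entirely inside one bag — forcing width ≥ 4. Combining the bounds, tw(G) = 4.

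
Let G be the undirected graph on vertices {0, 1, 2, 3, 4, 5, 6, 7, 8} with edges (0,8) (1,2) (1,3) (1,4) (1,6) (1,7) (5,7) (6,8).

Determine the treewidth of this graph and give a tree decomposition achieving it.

Treewidth 1.
One such decomposition:
Bags: B1 = {1, 6}  B2 = {1, 3}  B3 = {6, 8}  B4 = {1, 7}  B5 = {1, 2}  B6 = {5, 7}  B7 = {1, 4}  B8 = {0, 8}
Tree: B1–B2, B1–B3, B1–B4, B4–B5, B4–B6, B5–B7, B3–B8

Every bag has size at most 2, so the width is 2 − 1 = 1 and tw(G) ≤ 1. Any graph with an edge has treewidth ≥ 1, and G has the edge 6–1. Hence tw(G) = 1 exactly.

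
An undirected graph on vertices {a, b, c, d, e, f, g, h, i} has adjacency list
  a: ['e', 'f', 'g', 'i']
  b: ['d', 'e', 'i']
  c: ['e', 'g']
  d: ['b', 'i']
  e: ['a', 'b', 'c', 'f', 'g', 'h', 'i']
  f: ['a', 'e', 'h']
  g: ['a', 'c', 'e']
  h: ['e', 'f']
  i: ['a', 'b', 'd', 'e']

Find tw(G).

A width-2 tree decomposition is:
Bags: B1 = {b, e, i}  B2 = {a, e, i}  B3 = {a, e, g}  B4 = {a, e, f}  B5 = {b, d, i}  B6 = {c, e, g}  B7 = {e, f, h}
Tree: B1–B2, B2–B3, B3–B4, B1–B5, B3–B6, B4–B7
Each bag holds 3 vertices, so the decomposition has width 2, which upper-bounds the treewidth. For the lower bound, the 3 vertices {b, d, i} are pairwise adjacent, and any tree decomposition puts a clique entirely inside one bag — forcing width ≥ 2. Therefore the treewidth is 2.

2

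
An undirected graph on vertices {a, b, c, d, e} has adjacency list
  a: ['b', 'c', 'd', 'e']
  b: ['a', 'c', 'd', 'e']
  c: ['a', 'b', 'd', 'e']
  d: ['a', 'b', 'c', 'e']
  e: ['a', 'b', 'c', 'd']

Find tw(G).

A width-4 tree decomposition is:
Bags: B1 = {a, b, c, d, e}
Tree: (single bag)
With just one bag of size 5, the width is 5 − 1 = 4, so tw(G) ≤ 4. Conversely, {a, b, c, d, e} is a clique of size 5, and the vertices of any clique must share a bag in every tree decomposition; so some bag has ≥ 5 vertices and tw(G) ≥ 4. The upper and lower bounds meet at 4, so that is the treewidth.

4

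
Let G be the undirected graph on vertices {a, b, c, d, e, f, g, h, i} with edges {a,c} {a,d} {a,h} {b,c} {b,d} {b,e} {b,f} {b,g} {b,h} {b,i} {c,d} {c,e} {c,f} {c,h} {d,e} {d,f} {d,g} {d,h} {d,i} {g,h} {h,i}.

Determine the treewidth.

A width-3 tree decomposition is:
Bags: B1 = {a, c, d, h}  B2 = {b, c, d, h}  B3 = {b, c, d, f}  B4 = {b, d, g, h}  B5 = {b, c, d, e}  B6 = {b, d, h, i}
Tree: B1–B2, B2–B3, B2–B4, B2–B5, B4–B6
The largest bag has 4 vertices, giving width 3; this decomposition certifies tw(G) ≤ 3. On the other hand G contains the 4-clique {a, c, d, h}. A clique must lie in a single bag of any decomposition, so no decomposition can have width below 3. The upper and lower bounds meet at 3, so that is the treewidth.

3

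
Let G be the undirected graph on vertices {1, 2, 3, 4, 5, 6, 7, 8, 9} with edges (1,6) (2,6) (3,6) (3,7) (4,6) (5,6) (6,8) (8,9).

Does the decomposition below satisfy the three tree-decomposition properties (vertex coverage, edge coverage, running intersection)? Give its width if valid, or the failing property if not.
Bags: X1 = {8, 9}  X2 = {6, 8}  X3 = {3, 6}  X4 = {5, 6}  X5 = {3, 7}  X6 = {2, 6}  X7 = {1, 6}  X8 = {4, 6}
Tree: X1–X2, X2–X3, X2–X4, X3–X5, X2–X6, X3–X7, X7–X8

Yes; width 1.

Vertex coverage: the bags together contain {1, 2, 3, 4, 5, 6, 7, 8, 9}, the full vertex set. Edge coverage: each edge of G has both endpoints in at least one bag. Running intersection: for every vertex, the bags containing it form a connected subtree. All three properties hold, so this is a valid tree decomposition of width max|bag| − 1 = 1, and hence tw(G) ≤ 1.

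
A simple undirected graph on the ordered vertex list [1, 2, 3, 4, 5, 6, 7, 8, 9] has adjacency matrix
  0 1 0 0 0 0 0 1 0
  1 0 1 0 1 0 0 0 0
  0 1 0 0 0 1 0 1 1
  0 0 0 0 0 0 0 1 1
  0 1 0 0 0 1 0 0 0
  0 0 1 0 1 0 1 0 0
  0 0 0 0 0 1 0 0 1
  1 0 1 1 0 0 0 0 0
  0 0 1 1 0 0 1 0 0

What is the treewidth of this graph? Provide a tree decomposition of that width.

Treewidth 3.
Bags: B1 = {1, 2, 4, 8}  B2 = {2, 3, 4, 8}  B3 = {2, 3, 4, 9}  B4 = {2, 3, 5, 9}  B5 = {3, 5, 6, 9}  B6 = {5, 6, 7, 9}
Tree: B1–B2, B2–B3, B3–B4, B4–B5, B5–B6

Every bag has size at most 4, so the width is 4 − 1 = 3 and tw(G) ≤ 3. For the lower bound: the 4 vertex sets {1,4,8}, {2}, {3}, {5,6,7,9} are disjoint, each induces a connected subgraph, and every pair is joined by at least one edge of G. Contracting each set to a single vertex therefore yields K_{4} as a minor, and since treewidth is minor-monotone, tw(G) ≥ tw(K_{4}) = 3. Combining the bounds, tw(G) = 3.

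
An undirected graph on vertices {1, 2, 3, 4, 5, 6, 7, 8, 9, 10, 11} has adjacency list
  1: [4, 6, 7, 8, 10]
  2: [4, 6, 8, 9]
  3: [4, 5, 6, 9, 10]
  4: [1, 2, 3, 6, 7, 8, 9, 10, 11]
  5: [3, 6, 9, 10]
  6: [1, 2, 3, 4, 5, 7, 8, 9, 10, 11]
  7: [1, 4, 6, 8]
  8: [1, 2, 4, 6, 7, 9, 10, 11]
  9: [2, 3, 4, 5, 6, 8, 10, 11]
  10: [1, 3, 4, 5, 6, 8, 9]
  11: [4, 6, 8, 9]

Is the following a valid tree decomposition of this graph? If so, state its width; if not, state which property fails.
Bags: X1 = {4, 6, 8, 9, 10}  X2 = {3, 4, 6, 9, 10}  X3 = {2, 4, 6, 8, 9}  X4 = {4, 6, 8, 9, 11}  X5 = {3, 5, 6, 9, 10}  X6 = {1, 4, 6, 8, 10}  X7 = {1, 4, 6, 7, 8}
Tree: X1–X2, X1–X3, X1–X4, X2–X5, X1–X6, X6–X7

Vertex coverage: the bags together contain {1, 2, 3, 4, 5, 6, 7, 8, 9, 10, 11}, the full vertex set. Edge coverage: each edge of G has both endpoints in at least one bag. Running intersection: for every vertex, the bags containing it form a connected subtree. All three properties hold, so this is a valid tree decomposition of width max|bag| − 1 = 4, and hence tw(G) ≤ 4.

Yes; width 4.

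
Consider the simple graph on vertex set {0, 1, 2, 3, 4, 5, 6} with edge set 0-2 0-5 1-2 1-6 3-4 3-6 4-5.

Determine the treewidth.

2

A width-2 tree decomposition is:
Bags: B1 = {1, 2, 6}  B2 = {0, 2, 6}  B3 = {0, 5, 6}  B4 = {4, 5, 6}  B5 = {3, 4, 6}
Tree: B1–B2, B2–B3, B3–B4, B4–B5
The largest bag has 3 vertices, giving width 2; this decomposition certifies tw(G) ≤ 2. The edges 6–1–2–0–5–4–3–6 form a cycle, so G is not a tree and its treewidth is at least 2. The upper and lower bounds meet at 2, so that is the treewidth.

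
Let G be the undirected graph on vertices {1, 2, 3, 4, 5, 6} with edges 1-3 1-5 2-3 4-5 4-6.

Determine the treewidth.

1

A width-1 tree decomposition is:
Bags: B1 = {4, 6}  B2 = {4, 5}  B3 = {1, 5}  B4 = {1, 3}  B5 = {2, 3}
Tree: B1–B2, B2–B3, B3–B4, B4–B5
The largest bag has 2 vertices, giving width 1; this decomposition certifies tw(G) ≤ 1. Since G has at least one edge (e.g. 6–4), it is not an edgeless graph, so tw(G) ≥ 1. Hence tw(G) = 1 exactly.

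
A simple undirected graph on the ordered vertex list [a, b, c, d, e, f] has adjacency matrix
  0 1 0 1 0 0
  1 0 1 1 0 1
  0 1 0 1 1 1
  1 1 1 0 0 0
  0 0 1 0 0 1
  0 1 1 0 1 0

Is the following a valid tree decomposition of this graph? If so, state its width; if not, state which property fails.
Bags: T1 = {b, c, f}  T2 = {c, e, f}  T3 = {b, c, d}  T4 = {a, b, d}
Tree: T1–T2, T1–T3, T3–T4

Yes; width 2.

Checking the three conditions: (i) the bags cover all of {a, b, c, d, e, f}; (ii) for each edge, some bag contains both endpoints; (iii) the bags containing any fixed vertex form a subtree. All hold, so the decomposition is valid with width 3 − 1 = 2.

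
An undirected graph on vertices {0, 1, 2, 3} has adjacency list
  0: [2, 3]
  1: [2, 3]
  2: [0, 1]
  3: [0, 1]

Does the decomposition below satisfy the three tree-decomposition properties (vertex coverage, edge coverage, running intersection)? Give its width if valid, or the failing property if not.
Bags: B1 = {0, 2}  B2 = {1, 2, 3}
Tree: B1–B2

A tree decomposition must satisfy three properties: every vertex lies in some bag; for every edge, both endpoints lie together in some bag; and for every vertex, the bags containing it form a connected subtree. Here edge (3,0) lies in no bag, so the decomposition is invalid.

No — edge (3,0) lies in no bag.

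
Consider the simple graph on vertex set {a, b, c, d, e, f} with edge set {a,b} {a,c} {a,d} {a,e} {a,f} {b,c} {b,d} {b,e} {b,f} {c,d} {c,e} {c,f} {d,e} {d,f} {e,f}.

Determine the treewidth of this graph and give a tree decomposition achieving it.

With just one bag of size 6, the width is 6 − 1 = 5, so tw(G) ≤ 5. For the lower bound, the 6 vertices {a, b, c, d, e, f} are pairwise adjacent, and any tree decomposition puts a clique entirely inside one bag — forcing width ≥ 5. Combining the bounds, tw(G) = 5.

Treewidth 5.
One such decomposition:
Bags: B1 = {a, b, c, d, e, f}
Tree: (single bag)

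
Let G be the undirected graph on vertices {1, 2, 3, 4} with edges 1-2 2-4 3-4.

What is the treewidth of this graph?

1

A width-1 tree decomposition is:
Bags: B1 = {3, 4}  B2 = {2, 4}  B3 = {1, 2}
Tree: B1–B2, B2–B3
Every bag has size at most 2, so the width is 2 − 1 = 1 and tw(G) ≤ 1. G has an edge, so its treewidth is at least 1. Hence tw(G) = 1 exactly.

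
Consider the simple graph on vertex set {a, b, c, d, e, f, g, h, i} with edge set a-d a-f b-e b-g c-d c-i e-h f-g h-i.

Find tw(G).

2

A width-2 tree decomposition is:
Bags: B1 = {a, f, g}  B2 = {a, b, g}  B3 = {a, b, e}  B4 = {a, e, h}  B5 = {a, h, i}  B6 = {a, c, i}  B7 = {a, c, d}
Tree: B1–B2, B2–B3, B3–B4, B4–B5, B5–B6, B6–B7
Each bag holds 3 vertices, so the decomposition has width 2, which upper-bounds the treewidth. The edges a–f–g–b–e–h–i–c–d–a form a cycle, so G is not a tree and its treewidth is at least 2. The upper and lower bounds meet at 2, so that is the treewidth.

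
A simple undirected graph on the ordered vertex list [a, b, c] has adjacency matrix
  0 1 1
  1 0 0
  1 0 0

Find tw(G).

1

A width-1 tree decomposition is:
Bags: B1 = {a, b}  B2 = {a, c}
Tree: B1–B2
Every bag has size at most 2, so the width is 2 − 1 = 1 and tw(G) ≤ 1. Any graph with an edge has treewidth ≥ 1, and G has the edge a–b. Therefore the treewidth is 1.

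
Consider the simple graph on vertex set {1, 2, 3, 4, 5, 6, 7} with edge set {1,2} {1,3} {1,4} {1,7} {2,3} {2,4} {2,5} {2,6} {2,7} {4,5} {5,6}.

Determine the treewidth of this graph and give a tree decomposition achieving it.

Treewidth 2.
One optimal decomposition is:
Bags: B1 = {1, 2, 4}  B2 = {1, 2, 7}  B3 = {2, 4, 5}  B4 = {2, 5, 6}  B5 = {1, 2, 3}
Tree: B1–B2, B1–B3, B3–B4, B1–B5

Every bag has size at most 3, so the width is 3 − 1 = 2 and tw(G) ≤ 2. For the lower bound, the 3 vertices {1, 2, 3} are pairwise adjacent, and any tree decomposition puts a clique entirely inside one bag — forcing width ≥ 2. Therefore the treewidth is 2.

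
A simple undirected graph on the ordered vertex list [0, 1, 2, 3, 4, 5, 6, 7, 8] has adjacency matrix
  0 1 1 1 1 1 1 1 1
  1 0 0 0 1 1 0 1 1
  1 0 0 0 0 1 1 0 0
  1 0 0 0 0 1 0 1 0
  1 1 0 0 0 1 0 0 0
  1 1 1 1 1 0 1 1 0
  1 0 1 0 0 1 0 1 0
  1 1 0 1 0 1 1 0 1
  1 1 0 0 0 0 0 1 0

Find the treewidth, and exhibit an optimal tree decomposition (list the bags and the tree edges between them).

Every bag has size at most 4, so the width is 4 − 1 = 3 and tw(G) ≤ 3. On the other hand G contains the 4-clique {0, 1, 7, 8}. A clique must lie in a single bag of any decomposition, so no decomposition can have width below 3. Hence tw(G) = 3 exactly.

Treewidth 3.
One optimal decomposition is:
Bags: B1 = {0, 3, 5, 7}  B2 = {0, 1, 5, 7}  B3 = {0, 1, 7, 8}  B4 = {0, 5, 6, 7}  B5 = {0, 2, 5, 6}  B6 = {0, 1, 4, 5}
Tree: B1–B2, B2–B3, B1–B4, B4–B5, B2–B6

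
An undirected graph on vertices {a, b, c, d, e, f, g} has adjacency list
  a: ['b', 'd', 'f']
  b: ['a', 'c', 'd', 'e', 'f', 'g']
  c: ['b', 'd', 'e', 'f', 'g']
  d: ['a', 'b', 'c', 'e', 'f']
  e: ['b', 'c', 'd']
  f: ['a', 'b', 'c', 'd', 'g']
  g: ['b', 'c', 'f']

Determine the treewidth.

3

A width-3 tree decomposition is:
Bags: B1 = {b, c, d, f}  B2 = {b, c, d, e}  B3 = {b, c, f, g}  B4 = {a, b, d, f}
Tree: B1–B2, B1–B3, B1–B4
Every bag has size at most 4, so the width is 4 − 1 = 3 and tw(G) ≤ 3. Conversely, {b, c, d, e} is a clique of size 4, and the vertices of any clique must share a bag in every tree decomposition; so some bag has ≥ 4 vertices and tw(G) ≥ 3. The upper and lower bounds meet at 3, so that is the treewidth.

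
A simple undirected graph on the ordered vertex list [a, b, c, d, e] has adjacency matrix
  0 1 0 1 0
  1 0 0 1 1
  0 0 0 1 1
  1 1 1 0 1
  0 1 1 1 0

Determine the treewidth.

A width-2 tree decomposition is:
Bags: B1 = {b, d, e}  B2 = {c, d, e}  B3 = {a, b, d}
Tree: B1–B2, B1–B3
Each bag holds 3 vertices, so the decomposition has width 2, which upper-bounds the treewidth. For the lower bound, the 3 vertices {c, d, e} are pairwise adjacent, and any tree decomposition puts a clique entirely inside one bag — forcing width ≥ 2. Hence tw(G) = 2 exactly.

2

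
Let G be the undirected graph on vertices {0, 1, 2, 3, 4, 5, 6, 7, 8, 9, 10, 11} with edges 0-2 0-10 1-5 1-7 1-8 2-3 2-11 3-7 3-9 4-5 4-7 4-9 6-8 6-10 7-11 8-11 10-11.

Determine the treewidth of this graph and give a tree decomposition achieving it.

Treewidth 3.
Bags: B1 = {0, 2, 6, 10}  B2 = {2, 6, 10, 11}  B3 = {2, 6, 8, 11}  B4 = {2, 3, 8, 11}  B5 = {3, 7, 8, 11}  B6 = {1, 3, 7, 8}  B7 = {1, 3, 7, 9}  B8 = {1, 4, 7, 9}  B9 = {1, 4, 5, 9}
Tree: B1–B2, B2–B3, B3–B4, B4–B5, B5–B6, B6–B7, B7–B8, B8–B9

Each bag holds 4 vertices, so the decomposition has width 3, which upper-bounds the treewidth. For the lower bound: the 4 vertex sets {0,6,10}, {2}, {11}, {1,3,7,8} are disjoint, each induces a connected subgraph, and every pair is joined by at least one edge of G. Contracting each set to a single vertex therefore yields K_{4} as a minor, and since treewidth is minor-monotone, tw(G) ≥ tw(K_{4}) = 3. The upper and lower bounds meet at 3, so that is the treewidth.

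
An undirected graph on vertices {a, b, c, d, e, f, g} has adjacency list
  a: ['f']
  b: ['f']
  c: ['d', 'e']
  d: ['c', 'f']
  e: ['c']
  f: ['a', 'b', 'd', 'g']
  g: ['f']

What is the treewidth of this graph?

1

A width-1 tree decomposition is:
Bags: B1 = {f, g}  B2 = {d, f}  B3 = {c, d}  B4 = {b, f}  B5 = {c, e}  B6 = {a, f}
Tree: B1–B2, B2–B3, B1–B4, B3–B5, B1–B6
Every bag has size at most 2, so the width is 2 − 1 = 1 and tw(G) ≤ 1. G has an edge, so its treewidth is at least 1. Combining the bounds, tw(G) = 1.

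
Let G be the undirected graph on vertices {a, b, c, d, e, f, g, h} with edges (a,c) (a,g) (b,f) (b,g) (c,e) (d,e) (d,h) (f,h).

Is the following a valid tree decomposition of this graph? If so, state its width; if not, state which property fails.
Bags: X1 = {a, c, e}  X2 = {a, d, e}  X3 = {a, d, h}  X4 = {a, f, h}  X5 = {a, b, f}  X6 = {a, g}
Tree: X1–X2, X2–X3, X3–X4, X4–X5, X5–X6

No — edge (b,g) lies in no bag.

A tree decomposition must satisfy three properties: every vertex lies in some bag; for every edge, both endpoints lie together in some bag; and for every vertex, the bags containing it form a connected subtree. Here edge (b,g) lies in no bag, so the decomposition is invalid.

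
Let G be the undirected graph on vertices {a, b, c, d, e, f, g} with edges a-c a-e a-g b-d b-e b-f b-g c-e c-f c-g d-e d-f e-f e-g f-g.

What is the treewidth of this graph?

A width-3 tree decomposition is:
Bags: B1 = {c, e, f, g}  B2 = {b, e, f, g}  B3 = {b, d, e, f}  B4 = {a, c, e, g}
Tree: B1–B2, B2–B3, B1–B4
Each bag holds 4 vertices, so the decomposition has width 3, which upper-bounds the treewidth. On the other hand G contains the 4-clique {a, c, e, g}. A clique must lie in a single bag of any decomposition, so no decomposition can have width below 3. Therefore the treewidth is 3.

3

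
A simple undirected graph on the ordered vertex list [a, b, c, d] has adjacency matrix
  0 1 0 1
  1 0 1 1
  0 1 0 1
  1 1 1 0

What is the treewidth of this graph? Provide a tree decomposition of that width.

Every bag has size at most 3, so the width is 3 − 1 = 2 and tw(G) ≤ 2. Conversely, {b, c, d} is a clique of size 3, and the vertices of any clique must share a bag in every tree decomposition; so some bag has ≥ 3 vertices and tw(G) ≥ 2. Combining the bounds, tw(G) = 2.

Treewidth 2.
One optimal decomposition is:
Bags: B1 = {a, b, d}  B2 = {b, c, d}
Tree: B1–B2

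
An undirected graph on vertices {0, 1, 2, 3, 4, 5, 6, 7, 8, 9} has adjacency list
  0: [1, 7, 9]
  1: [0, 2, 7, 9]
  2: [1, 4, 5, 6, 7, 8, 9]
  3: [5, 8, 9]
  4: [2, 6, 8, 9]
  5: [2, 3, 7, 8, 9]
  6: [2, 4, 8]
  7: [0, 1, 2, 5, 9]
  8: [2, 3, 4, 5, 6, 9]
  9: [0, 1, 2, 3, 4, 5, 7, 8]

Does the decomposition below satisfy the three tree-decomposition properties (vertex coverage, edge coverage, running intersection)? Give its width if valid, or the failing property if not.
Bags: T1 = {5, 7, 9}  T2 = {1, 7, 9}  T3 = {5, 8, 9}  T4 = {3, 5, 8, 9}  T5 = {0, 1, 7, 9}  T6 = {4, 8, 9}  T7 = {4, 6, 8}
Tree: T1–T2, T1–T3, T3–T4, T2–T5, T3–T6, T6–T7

A tree decomposition must satisfy three properties: every vertex lies in some bag; for every edge, both endpoints lie together in some bag; and for every vertex, the bags containing it form a connected subtree. Here vertex 2 appears in no bag, so the decomposition is invalid.

No — vertex 2 appears in no bag.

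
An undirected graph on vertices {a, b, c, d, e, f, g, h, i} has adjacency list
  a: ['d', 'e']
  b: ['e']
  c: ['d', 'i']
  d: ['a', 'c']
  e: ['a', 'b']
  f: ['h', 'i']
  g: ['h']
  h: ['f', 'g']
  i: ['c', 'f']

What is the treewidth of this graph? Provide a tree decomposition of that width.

Treewidth 1.
One such decomposition:
Bags: B1 = {b, e}  B2 = {a, e}  B3 = {a, d}  B4 = {c, d}  B5 = {c, i}  B6 = {f, i}  B7 = {f, h}  B8 = {g, h}
Tree: B1–B2, B2–B3, B3–B4, B4–B5, B5–B6, B6–B7, B7–B8

Every bag has size at most 2, so the width is 2 − 1 = 1 and tw(G) ≤ 1. Since G has at least one edge (e.g. b–e), it is not an edgeless graph, so tw(G) ≥ 1. Therefore the treewidth is 1.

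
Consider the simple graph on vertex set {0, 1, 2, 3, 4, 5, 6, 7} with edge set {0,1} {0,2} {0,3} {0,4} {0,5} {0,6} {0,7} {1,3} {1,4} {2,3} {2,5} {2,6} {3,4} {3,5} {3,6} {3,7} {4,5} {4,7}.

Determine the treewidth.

A width-3 tree decomposition is:
Bags: B1 = {0, 2, 3, 5}  B2 = {0, 3, 4, 5}  B3 = {0, 1, 3, 4}  B4 = {0, 2, 3, 6}  B5 = {0, 3, 4, 7}
Tree: B1–B2, B2–B3, B1–B4, B3–B5
Every bag has size at most 4, so the width is 4 − 1 = 3 and tw(G) ≤ 3. On the other hand G contains the 4-clique {0, 2, 3, 5}. A clique must lie in a single bag of any decomposition, so no decomposition can have width below 3. The upper and lower bounds meet at 3, so that is the treewidth.

3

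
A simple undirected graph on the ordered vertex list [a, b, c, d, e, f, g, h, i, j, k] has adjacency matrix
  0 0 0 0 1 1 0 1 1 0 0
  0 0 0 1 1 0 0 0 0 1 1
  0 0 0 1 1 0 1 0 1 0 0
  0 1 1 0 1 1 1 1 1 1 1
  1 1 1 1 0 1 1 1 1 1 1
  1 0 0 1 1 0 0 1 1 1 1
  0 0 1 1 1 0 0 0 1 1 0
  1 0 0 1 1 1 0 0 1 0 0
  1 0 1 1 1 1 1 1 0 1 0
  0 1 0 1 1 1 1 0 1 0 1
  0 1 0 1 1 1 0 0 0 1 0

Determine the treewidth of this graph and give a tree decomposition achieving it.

Treewidth 4.
One optimal decomposition is:
Bags: B1 = {d, e, g, i, j}  B2 = {d, e, f, i, j}  B3 = {d, e, f, h, i}  B4 = {d, e, f, j, k}  B5 = {a, e, f, h, i}  B6 = {c, d, e, g, i}  B7 = {b, d, e, j, k}
Tree: B1–B2, B2–B3, B2–B4, B3–B5, B1–B6, B4–B7

Every bag has size at most 5, so the width is 5 − 1 = 4 and tw(G) ≤ 4. Conversely, {d, e, f, j, k} is a clique of size 5, and the vertices of any clique must share a bag in every tree decomposition; so some bag has ≥ 5 vertices and tw(G) ≥ 4. Combining the bounds, tw(G) = 4.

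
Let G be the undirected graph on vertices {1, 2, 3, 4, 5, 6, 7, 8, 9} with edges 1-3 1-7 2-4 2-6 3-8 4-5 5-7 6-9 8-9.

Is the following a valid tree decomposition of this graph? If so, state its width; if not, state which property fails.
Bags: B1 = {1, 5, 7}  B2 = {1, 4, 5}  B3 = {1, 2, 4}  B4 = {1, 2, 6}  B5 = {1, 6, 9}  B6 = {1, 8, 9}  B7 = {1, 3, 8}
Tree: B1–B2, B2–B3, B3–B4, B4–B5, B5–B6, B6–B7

Yes; width 2.

Every vertex of G appears in some bag (union = {1, 2, 3, 4, 5, 6, 7, 8, 9}); every edge is covered by a bag; and for each vertex v the set of bags containing v is connected in the bag tree. The decomposition is therefore valid. The largest bag has 3 vertices, so the width is 2.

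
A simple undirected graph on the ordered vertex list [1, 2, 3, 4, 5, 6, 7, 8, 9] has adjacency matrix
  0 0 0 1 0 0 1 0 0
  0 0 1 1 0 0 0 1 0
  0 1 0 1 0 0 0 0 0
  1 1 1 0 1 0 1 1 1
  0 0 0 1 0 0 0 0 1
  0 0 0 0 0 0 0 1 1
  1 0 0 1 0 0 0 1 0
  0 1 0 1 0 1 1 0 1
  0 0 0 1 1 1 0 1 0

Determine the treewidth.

2

A width-2 tree decomposition is:
Bags: B1 = {4, 8, 9}  B2 = {4, 5, 9}  B3 = {2, 4, 8}  B4 = {4, 7, 8}  B5 = {2, 3, 4}  B6 = {6, 8, 9}  B7 = {1, 4, 7}
Tree: B1–B2, B1–B3, B3–B4, B3–B5, B1–B6, B4–B7
Every bag has size at most 3, so the width is 3 − 1 = 2 and tw(G) ≤ 2. On the other hand G contains the 3-clique {4, 8, 9}. A clique must lie in a single bag of any decomposition, so no decomposition can have width below 2. The upper and lower bounds meet at 2, so that is the treewidth.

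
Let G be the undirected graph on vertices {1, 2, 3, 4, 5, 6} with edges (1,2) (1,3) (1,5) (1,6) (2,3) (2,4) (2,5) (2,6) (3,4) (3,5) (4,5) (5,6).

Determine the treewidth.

3

A width-3 tree decomposition is:
Bags: B1 = {1, 2, 3, 5}  B2 = {2, 3, 4, 5}  B3 = {1, 2, 5, 6}
Tree: B1–B2, B1–B3
Each bag holds 4 vertices, so the decomposition has width 3, which upper-bounds the treewidth. Conversely, {1, 2, 3, 5} is a clique of size 4, and the vertices of any clique must share a bag in every tree decomposition; so some bag has ≥ 4 vertices and tw(G) ≥ 3. Combining the bounds, tw(G) = 3.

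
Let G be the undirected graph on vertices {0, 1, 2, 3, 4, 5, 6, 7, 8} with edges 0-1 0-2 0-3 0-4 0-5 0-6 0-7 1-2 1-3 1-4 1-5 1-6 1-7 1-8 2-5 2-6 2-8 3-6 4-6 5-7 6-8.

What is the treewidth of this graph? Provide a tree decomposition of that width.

The largest bag has 4 vertices, giving width 3; this decomposition certifies tw(G) ≤ 3. Conversely, {0, 1, 2, 5} is a clique of size 4, and the vertices of any clique must share a bag in every tree decomposition; so some bag has ≥ 4 vertices and tw(G) ≥ 3. Combining the bounds, tw(G) = 3.

Treewidth 3.
Bags: B1 = {0, 1, 2, 6}  B2 = {1, 2, 6, 8}  B3 = {0, 1, 3, 6}  B4 = {0, 1, 2, 5}  B5 = {0, 1, 5, 7}  B6 = {0, 1, 4, 6}
Tree: B1–B2, B1–B3, B1–B4, B4–B5, B1–B6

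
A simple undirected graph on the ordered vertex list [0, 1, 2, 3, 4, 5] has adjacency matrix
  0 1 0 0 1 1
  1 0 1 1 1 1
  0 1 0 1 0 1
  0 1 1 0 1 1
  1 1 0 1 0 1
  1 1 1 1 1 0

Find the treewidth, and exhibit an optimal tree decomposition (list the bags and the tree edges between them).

Each bag holds 4 vertices, so the decomposition has width 3, which upper-bounds the treewidth. For the lower bound, the 4 vertices {0, 1, 4, 5} are pairwise adjacent, and any tree decomposition puts a clique entirely inside one bag — forcing width ≥ 3. Hence tw(G) = 3 exactly.

Treewidth 3.
Bags: B1 = {1, 3, 4, 5}  B2 = {0, 1, 4, 5}  B3 = {1, 2, 3, 5}
Tree: B1–B2, B1–B3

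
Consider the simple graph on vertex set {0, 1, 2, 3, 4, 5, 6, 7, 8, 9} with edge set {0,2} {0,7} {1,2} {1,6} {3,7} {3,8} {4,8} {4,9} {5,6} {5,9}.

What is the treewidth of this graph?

A width-2 tree decomposition is:
Bags: B1 = {0, 1, 2}  B2 = {0, 1, 7}  B3 = {1, 3, 7}  B4 = {1, 3, 8}  B5 = {1, 4, 8}  B6 = {1, 4, 9}  B7 = {1, 5, 9}  B8 = {1, 5, 6}
Tree: B1–B2, B2–B3, B3–B4, B4–B5, B5–B6, B6–B7, B7–B8
The largest bag has 3 vertices, giving width 2; this decomposition certifies tw(G) ≤ 2. The edges 1–2–0–7–3–8–4–9–5–6–1 form a cycle, so G is not a tree and its treewidth is at least 2. Combining the bounds, tw(G) = 2.

2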